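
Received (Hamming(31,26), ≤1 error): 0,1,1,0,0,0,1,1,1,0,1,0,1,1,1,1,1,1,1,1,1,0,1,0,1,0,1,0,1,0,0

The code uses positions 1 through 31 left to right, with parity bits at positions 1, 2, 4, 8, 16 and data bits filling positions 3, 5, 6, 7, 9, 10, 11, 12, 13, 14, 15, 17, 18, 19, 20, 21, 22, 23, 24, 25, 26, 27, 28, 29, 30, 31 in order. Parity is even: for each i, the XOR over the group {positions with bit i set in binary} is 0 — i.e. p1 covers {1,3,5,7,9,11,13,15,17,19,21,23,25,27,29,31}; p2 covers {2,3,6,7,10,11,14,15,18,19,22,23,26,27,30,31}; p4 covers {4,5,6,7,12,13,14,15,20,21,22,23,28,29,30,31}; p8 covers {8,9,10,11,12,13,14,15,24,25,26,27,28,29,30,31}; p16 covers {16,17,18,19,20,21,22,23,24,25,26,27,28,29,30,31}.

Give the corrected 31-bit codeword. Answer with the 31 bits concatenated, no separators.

0110001100101111111110101010100

s1 (pos 1,3,5,7,9,11,13,15,17,19,21,23,25,27,29,31): 0⊕1⊕0⊕1⊕1⊕1⊕1⊕1⊕1⊕1⊕1⊕1⊕1⊕1⊕1⊕0 = 1
s2 (pos 2,3,6,7,10,11,14,15,18,19,22,23,26,27,30,31): 1⊕1⊕0⊕1⊕0⊕1⊕1⊕1⊕1⊕1⊕0⊕1⊕0⊕1⊕0⊕0 = 0
s4 (pos 4,5,6,7,12,13,14,15,20,21,22,23,28,29,30,31): 0⊕0⊕0⊕1⊕0⊕1⊕1⊕1⊕1⊕1⊕0⊕1⊕0⊕1⊕0⊕0 = 0
s8 (pos 8,9,10,11,12,13,14,15,24,25,26,27,28,29,30,31): 1⊕1⊕0⊕1⊕0⊕1⊕1⊕1⊕0⊕1⊕0⊕1⊕0⊕1⊕0⊕0 = 1
s16 (pos 16,17,18,19,20,21,22,23,24,25,26,27,28,29,30,31): 1⊕1⊕1⊕1⊕1⊕1⊕0⊕1⊕0⊕1⊕0⊕1⊕0⊕1⊕0⊕0 = 0
Syndrome s16…s1 = 01001 → error at position 9.
Flip position 9: 0110001110101111111110101010100 → 0110001100101111111110101010100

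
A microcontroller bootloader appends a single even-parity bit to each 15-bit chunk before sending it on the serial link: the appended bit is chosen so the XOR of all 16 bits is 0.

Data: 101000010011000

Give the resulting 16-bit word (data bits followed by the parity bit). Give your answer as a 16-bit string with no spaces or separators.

1010000100110001

XOR of the 15 data bits: 1⊕0⊕1⊕0⊕0⊕0⊕0⊕1⊕0⊕0⊕1⊕1⊕0⊕0⊕0 = 1
Parity bit = 1 (so all 16 bits XOR to 0).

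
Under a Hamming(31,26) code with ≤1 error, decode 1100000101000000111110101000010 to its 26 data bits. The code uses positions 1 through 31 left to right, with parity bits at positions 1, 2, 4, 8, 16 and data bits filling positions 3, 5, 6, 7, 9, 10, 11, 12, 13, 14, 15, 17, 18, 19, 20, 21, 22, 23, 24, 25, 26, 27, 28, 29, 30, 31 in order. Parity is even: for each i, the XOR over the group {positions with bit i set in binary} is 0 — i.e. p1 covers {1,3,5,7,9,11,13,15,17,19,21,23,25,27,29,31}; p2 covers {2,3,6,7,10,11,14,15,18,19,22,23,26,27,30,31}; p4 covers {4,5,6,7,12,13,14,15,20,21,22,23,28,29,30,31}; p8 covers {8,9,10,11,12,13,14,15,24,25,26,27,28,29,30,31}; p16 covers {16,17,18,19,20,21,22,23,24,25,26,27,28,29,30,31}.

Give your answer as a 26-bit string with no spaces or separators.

s1 (pos 1,3,5,7,9,11,13,15,17,19,21,23,25,27,29,31): 1⊕0⊕0⊕0⊕0⊕0⊕0⊕0⊕1⊕1⊕1⊕1⊕1⊕0⊕0⊕0 = 0
s2 (pos 2,3,6,7,10,11,14,15,18,19,22,23,26,27,30,31): 1⊕0⊕0⊕0⊕1⊕0⊕0⊕0⊕1⊕1⊕0⊕1⊕0⊕0⊕1⊕0 = 0
s4 (pos 4,5,6,7,12,13,14,15,20,21,22,23,28,29,30,31): 0⊕0⊕0⊕0⊕0⊕0⊕0⊕0⊕1⊕1⊕0⊕1⊕0⊕0⊕1⊕0 = 0
s8 (pos 8,9,10,11,12,13,14,15,24,25,26,27,28,29,30,31): 1⊕0⊕1⊕0⊕0⊕0⊕0⊕0⊕0⊕1⊕0⊕0⊕0⊕0⊕1⊕0 = 0
s16 (pos 16,17,18,19,20,21,22,23,24,25,26,27,28,29,30,31): 0⊕1⊕1⊕1⊕1⊕1⊕0⊕1⊕0⊕1⊕0⊕0⊕0⊕0⊕1⊕0 = 0
Syndrome s16…s1 = 00000 → no error.
Read data bits from positions 3,5,6,7,9,10,11,12,13,14,15,17,18,19,20,21,22,23,24,25,26,27,28,29,30,31: 00000100000111110101000010

00000100000111110101000010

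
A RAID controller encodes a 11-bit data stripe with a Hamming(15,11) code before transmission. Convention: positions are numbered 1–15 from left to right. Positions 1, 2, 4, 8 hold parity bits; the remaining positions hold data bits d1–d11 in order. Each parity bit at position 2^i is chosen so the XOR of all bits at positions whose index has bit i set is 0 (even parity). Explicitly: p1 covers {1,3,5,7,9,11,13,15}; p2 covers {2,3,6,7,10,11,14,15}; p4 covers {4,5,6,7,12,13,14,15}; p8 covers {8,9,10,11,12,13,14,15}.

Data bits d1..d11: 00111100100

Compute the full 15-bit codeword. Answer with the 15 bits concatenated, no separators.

Place data at non-parity positions: p1 p2 0 p4 0 1 1 p8 1 1 0 0 1 0 0
p1 (pos 1,3,5,7,9,11,13,15): XOR of data positions = 0⊕0⊕1⊕1⊕0⊕1⊕0 = 1
p2 (pos 2,3,6,7,10,11,14,15): XOR of data positions = 0⊕1⊕1⊕1⊕0⊕0⊕0 = 1
p4 (pos 4,5,6,7,12,13,14,15): XOR of data positions = 0⊕1⊕1⊕0⊕1⊕0⊕0 = 1
p8 (pos 8,9,10,11,12,13,14,15): XOR of data positions = 1⊕1⊕0⊕0⊕1⊕0⊕0 = 1
Codeword: 110101111100100

110101111100100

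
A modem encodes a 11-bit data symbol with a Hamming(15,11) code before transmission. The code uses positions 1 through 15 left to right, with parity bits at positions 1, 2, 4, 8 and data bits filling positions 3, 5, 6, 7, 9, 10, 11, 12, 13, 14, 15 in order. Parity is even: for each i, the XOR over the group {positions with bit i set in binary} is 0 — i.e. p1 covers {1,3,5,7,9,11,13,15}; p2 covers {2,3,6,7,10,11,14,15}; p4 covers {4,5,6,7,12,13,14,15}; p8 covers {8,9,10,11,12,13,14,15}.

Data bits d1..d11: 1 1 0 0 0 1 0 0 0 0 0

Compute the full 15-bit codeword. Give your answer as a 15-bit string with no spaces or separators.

001110010100000

Place data at non-parity positions: p1 p2 1 p4 1 0 0 p8 0 1 0 0 0 0 0
p1 (pos 1,3,5,7,9,11,13,15): XOR of data positions = 1⊕1⊕0⊕0⊕0⊕0⊕0 = 0
p2 (pos 2,3,6,7,10,11,14,15): XOR of data positions = 1⊕0⊕0⊕1⊕0⊕0⊕0 = 0
p4 (pos 4,5,6,7,12,13,14,15): XOR of data positions = 1⊕0⊕0⊕0⊕0⊕0⊕0 = 1
p8 (pos 8,9,10,11,12,13,14,15): XOR of data positions = 0⊕1⊕0⊕0⊕0⊕0⊕0 = 1
Codeword: 001110010100000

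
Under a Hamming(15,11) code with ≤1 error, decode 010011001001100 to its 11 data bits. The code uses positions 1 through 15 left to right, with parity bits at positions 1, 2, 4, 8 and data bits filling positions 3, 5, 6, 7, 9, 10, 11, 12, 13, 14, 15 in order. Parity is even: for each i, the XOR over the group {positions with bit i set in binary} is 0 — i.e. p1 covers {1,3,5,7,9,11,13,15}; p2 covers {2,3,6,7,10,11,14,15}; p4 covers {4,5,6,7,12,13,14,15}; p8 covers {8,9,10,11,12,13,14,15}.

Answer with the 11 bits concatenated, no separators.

01100001100

s1 (pos 1,3,5,7,9,11,13,15): 0⊕0⊕1⊕0⊕1⊕0⊕1⊕0 = 1
s2 (pos 2,3,6,7,10,11,14,15): 1⊕0⊕1⊕0⊕0⊕0⊕0⊕0 = 0
s4 (pos 4,5,6,7,12,13,14,15): 0⊕1⊕1⊕0⊕1⊕1⊕0⊕0 = 0
s8 (pos 8,9,10,11,12,13,14,15): 0⊕1⊕0⊕0⊕1⊕1⊕0⊕0 = 1
Syndrome s8…s1 = 1001 → error at position 9.
Flip position 9: 010011001001100 → 010011000001100
Read data bits from positions 3,5,6,7,9,10,11,12,13,14,15: 01100001100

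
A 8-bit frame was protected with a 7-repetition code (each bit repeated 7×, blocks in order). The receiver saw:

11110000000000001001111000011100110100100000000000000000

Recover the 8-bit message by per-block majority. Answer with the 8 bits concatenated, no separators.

10001000

Block 1 (1111000): 4 ones → 1
Block 2 (0000000): 0 ones → 0
Block 3 (0010011): 3 ones → 0
Block 4 (1100001): 3 ones → 0
Block 5 (1100110): 4 ones → 1
Block 6 (1001000): 2 ones → 0
Block 7 (0000000): 0 ones → 0
Block 8 (0000000): 0 ones → 0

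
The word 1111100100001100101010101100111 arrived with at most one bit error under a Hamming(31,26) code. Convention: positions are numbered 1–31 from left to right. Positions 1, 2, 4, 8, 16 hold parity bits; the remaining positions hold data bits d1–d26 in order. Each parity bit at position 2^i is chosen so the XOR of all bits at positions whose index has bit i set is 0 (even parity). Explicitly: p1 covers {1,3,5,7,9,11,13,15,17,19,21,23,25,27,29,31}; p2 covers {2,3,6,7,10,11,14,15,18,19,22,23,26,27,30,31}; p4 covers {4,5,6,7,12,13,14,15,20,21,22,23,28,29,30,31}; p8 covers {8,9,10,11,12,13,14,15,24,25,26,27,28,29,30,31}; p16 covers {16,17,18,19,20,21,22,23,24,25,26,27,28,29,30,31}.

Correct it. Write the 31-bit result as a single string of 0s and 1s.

s1 (pos 1,3,5,7,9,11,13,15,17,19,21,23,25,27,29,31): 1⊕1⊕1⊕0⊕0⊕0⊕1⊕0⊕1⊕1⊕1⊕1⊕1⊕0⊕1⊕1 = 1
s2 (pos 2,3,6,7,10,11,14,15,18,19,22,23,26,27,30,31): 1⊕1⊕0⊕0⊕0⊕0⊕1⊕0⊕0⊕1⊕0⊕1⊕1⊕0⊕1⊕1 = 0
s4 (pos 4,5,6,7,12,13,14,15,20,21,22,23,28,29,30,31): 1⊕1⊕0⊕0⊕0⊕1⊕1⊕0⊕0⊕1⊕0⊕1⊕0⊕1⊕1⊕1 = 1
s8 (pos 8,9,10,11,12,13,14,15,24,25,26,27,28,29,30,31): 1⊕0⊕0⊕0⊕0⊕1⊕1⊕0⊕0⊕1⊕1⊕0⊕0⊕1⊕1⊕1 = 0
s16 (pos 16,17,18,19,20,21,22,23,24,25,26,27,28,29,30,31): 0⊕1⊕0⊕1⊕0⊕1⊕0⊕1⊕0⊕1⊕1⊕0⊕0⊕1⊕1⊕1 = 1
Syndrome s16…s1 = 10101 → error at position 21.
Flip position 21: 1111100100001100101010101100111 → 1111100100001100101000101100111

1111100100001100101000101100111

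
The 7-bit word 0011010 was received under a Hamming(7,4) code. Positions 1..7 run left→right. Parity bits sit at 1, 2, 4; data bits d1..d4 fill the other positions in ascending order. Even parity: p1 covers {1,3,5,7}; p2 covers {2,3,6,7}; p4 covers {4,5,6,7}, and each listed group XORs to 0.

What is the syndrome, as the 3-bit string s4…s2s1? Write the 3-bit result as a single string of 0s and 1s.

001

s1 (pos 1,3,5,7): 0⊕1⊕0⊕0 = 1
s2 (pos 2,3,6,7): 0⊕1⊕1⊕0 = 0
s4 (pos 4,5,6,7): 1⊕0⊕1⊕0 = 0
Syndrome s4…s1 = 001 → error at position 1.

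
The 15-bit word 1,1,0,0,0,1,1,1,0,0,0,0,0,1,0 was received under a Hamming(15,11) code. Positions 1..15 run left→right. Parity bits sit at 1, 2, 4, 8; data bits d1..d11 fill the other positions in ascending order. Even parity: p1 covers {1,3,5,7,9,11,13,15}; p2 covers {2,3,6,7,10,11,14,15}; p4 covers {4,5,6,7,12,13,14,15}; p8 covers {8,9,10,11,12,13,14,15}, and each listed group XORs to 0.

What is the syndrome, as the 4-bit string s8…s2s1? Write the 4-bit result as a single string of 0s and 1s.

s1 (pos 1,3,5,7,9,11,13,15): 1⊕0⊕0⊕1⊕0⊕0⊕0⊕0 = 0
s2 (pos 2,3,6,7,10,11,14,15): 1⊕0⊕1⊕1⊕0⊕0⊕1⊕0 = 0
s4 (pos 4,5,6,7,12,13,14,15): 0⊕0⊕1⊕1⊕0⊕0⊕1⊕0 = 1
s8 (pos 8,9,10,11,12,13,14,15): 1⊕0⊕0⊕0⊕0⊕0⊕1⊕0 = 0
Syndrome s8…s1 = 0100 → error at position 4.

0100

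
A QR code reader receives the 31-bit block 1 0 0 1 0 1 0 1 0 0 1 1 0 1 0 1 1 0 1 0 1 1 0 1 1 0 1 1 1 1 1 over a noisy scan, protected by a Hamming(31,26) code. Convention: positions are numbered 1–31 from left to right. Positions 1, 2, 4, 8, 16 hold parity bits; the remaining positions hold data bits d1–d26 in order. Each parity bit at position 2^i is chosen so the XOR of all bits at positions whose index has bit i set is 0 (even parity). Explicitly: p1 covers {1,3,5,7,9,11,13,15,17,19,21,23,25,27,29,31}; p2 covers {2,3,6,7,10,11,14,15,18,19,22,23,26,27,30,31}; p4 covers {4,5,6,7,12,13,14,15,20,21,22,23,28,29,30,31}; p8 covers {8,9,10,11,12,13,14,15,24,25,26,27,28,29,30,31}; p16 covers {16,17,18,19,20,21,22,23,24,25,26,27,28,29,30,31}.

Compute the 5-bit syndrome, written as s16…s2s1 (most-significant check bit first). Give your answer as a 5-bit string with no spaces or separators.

01001

s1 (pos 1,3,5,7,9,11,13,15,17,19,21,23,25,27,29,31): 1⊕0⊕0⊕0⊕0⊕1⊕0⊕0⊕1⊕1⊕1⊕0⊕1⊕1⊕1⊕1 = 1
s2 (pos 2,3,6,7,10,11,14,15,18,19,22,23,26,27,30,31): 0⊕0⊕1⊕0⊕0⊕1⊕1⊕0⊕0⊕1⊕1⊕0⊕0⊕1⊕1⊕1 = 0
s4 (pos 4,5,6,7,12,13,14,15,20,21,22,23,28,29,30,31): 1⊕0⊕1⊕0⊕1⊕0⊕1⊕0⊕0⊕1⊕1⊕0⊕1⊕1⊕1⊕1 = 0
s8 (pos 8,9,10,11,12,13,14,15,24,25,26,27,28,29,30,31): 1⊕0⊕0⊕1⊕1⊕0⊕1⊕0⊕1⊕1⊕0⊕1⊕1⊕1⊕1⊕1 = 1
s16 (pos 16,17,18,19,20,21,22,23,24,25,26,27,28,29,30,31): 1⊕1⊕0⊕1⊕0⊕1⊕1⊕0⊕1⊕1⊕0⊕1⊕1⊕1⊕1⊕1 = 0
Syndrome s16…s1 = 01001 → error at position 9.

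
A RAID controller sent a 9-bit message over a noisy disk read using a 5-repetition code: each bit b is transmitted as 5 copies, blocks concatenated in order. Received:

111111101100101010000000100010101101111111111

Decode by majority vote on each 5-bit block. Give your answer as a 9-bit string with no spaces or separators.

Block 1 (11111): 5 ones → 1
Block 2 (11011): 4 ones → 1
Block 3 (00101): 2 ones → 0
Block 4 (01000): 1 one → 0
Block 5 (00001): 1 one → 0
Block 6 (00010): 1 one → 0
Block 7 (10110): 3 ones → 1
Block 8 (11111): 5 ones → 1
Block 9 (11111): 5 ones → 1

110000111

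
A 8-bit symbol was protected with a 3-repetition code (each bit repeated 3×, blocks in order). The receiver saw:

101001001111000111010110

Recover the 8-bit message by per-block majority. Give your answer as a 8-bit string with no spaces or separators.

10010101

Block 1 (101): 2 ones → 1
Block 2 (001): 1 one → 0
Block 3 (001): 1 one → 0
Block 4 (111): 3 ones → 1
Block 5 (000): 0 ones → 0
Block 6 (111): 3 ones → 1
Block 7 (010): 1 one → 0
Block 8 (110): 2 ones → 1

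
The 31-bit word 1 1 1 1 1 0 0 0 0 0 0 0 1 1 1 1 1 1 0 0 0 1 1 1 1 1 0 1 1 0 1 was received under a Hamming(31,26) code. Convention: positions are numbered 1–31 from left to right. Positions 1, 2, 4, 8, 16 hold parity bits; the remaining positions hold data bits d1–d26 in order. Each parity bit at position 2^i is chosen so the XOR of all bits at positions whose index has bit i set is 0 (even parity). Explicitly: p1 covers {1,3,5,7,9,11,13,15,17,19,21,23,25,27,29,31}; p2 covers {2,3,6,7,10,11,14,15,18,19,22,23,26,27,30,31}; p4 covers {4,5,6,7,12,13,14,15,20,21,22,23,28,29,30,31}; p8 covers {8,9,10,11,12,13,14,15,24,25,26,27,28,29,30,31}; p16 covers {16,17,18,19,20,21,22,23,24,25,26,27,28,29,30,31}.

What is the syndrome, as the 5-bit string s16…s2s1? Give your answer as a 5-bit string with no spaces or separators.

s1 (pos 1,3,5,7,9,11,13,15,17,19,21,23,25,27,29,31): 1⊕1⊕1⊕0⊕0⊕0⊕1⊕1⊕1⊕0⊕0⊕1⊕1⊕0⊕1⊕1 = 0
s2 (pos 2,3,6,7,10,11,14,15,18,19,22,23,26,27,30,31): 1⊕1⊕0⊕0⊕0⊕0⊕1⊕1⊕1⊕0⊕1⊕1⊕1⊕0⊕0⊕1 = 1
s4 (pos 4,5,6,7,12,13,14,15,20,21,22,23,28,29,30,31): 1⊕1⊕0⊕0⊕0⊕1⊕1⊕1⊕0⊕0⊕1⊕1⊕1⊕1⊕0⊕1 = 0
s8 (pos 8,9,10,11,12,13,14,15,24,25,26,27,28,29,30,31): 0⊕0⊕0⊕0⊕0⊕1⊕1⊕1⊕1⊕1⊕1⊕0⊕1⊕1⊕0⊕1 = 1
s16 (pos 16,17,18,19,20,21,22,23,24,25,26,27,28,29,30,31): 1⊕1⊕1⊕0⊕0⊕0⊕1⊕1⊕1⊕1⊕1⊕0⊕1⊕1⊕0⊕1 = 1
Syndrome s16…s1 = 11010 → error at position 26.

11010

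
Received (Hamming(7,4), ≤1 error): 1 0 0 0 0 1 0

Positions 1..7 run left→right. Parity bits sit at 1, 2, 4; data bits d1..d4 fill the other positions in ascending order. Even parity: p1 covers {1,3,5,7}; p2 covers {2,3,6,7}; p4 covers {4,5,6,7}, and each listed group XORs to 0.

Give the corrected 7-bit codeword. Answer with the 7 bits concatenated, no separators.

s1 (pos 1,3,5,7): 1⊕0⊕0⊕0 = 1
s2 (pos 2,3,6,7): 0⊕0⊕1⊕0 = 1
s4 (pos 4,5,6,7): 0⊕0⊕1⊕0 = 1
Syndrome s4…s1 = 111 → error at position 7.
Flip position 7: 1000010 → 1000011

1000011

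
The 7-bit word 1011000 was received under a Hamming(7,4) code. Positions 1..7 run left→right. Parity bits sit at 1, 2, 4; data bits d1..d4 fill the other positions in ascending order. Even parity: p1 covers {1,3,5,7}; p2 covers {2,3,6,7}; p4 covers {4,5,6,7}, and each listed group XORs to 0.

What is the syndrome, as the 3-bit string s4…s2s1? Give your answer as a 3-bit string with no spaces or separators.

110

s1 (pos 1,3,5,7): 1⊕1⊕0⊕0 = 0
s2 (pos 2,3,6,7): 0⊕1⊕0⊕0 = 1
s4 (pos 4,5,6,7): 1⊕0⊕0⊕0 = 1
Syndrome s4…s1 = 110 → error at position 6.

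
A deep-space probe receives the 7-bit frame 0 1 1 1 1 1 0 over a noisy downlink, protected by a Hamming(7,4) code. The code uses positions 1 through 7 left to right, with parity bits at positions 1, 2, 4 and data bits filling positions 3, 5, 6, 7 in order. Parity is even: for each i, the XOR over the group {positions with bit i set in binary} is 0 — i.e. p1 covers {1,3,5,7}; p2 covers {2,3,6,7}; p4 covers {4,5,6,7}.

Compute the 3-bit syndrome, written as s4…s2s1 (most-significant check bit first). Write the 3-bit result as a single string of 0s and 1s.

s1 (pos 1,3,5,7): 0⊕1⊕1⊕0 = 0
s2 (pos 2,3,6,7): 1⊕1⊕1⊕0 = 1
s4 (pos 4,5,6,7): 1⊕1⊕1⊕0 = 1
Syndrome s4…s1 = 110 → error at position 6.

110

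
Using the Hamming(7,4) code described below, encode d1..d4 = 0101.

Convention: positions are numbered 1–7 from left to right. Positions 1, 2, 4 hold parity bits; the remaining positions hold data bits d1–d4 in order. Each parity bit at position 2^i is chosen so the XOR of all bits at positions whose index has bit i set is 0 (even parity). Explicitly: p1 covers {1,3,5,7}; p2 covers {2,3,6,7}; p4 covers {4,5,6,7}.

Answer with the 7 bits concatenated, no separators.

Place data at non-parity positions: p1 p2 0 p4 1 0 1
p1 (pos 1,3,5,7): XOR of data positions = 0⊕1⊕1 = 0
p2 (pos 2,3,6,7): XOR of data positions = 0⊕0⊕1 = 1
p4 (pos 4,5,6,7): XOR of data positions = 1⊕0⊕1 = 0
Codeword: 0100101

0100101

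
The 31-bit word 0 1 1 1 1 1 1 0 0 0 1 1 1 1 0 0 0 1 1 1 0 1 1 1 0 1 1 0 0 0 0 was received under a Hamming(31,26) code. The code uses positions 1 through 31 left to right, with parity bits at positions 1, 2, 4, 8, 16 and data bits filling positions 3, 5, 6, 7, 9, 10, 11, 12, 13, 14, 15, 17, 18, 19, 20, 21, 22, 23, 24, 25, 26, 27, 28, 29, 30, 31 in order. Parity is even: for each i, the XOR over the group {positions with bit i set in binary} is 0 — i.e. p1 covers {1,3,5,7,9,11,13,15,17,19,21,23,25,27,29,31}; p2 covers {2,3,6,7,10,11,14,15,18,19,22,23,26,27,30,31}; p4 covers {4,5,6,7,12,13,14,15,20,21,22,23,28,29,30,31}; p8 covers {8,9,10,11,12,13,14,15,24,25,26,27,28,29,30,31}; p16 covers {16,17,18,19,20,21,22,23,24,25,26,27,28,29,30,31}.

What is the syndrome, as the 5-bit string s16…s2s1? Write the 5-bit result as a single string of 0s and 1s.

01000

s1 (pos 1,3,5,7,9,11,13,15,17,19,21,23,25,27,29,31): 0⊕1⊕1⊕1⊕0⊕1⊕1⊕0⊕0⊕1⊕0⊕1⊕0⊕1⊕0⊕0 = 0
s2 (pos 2,3,6,7,10,11,14,15,18,19,22,23,26,27,30,31): 1⊕1⊕1⊕1⊕0⊕1⊕1⊕0⊕1⊕1⊕1⊕1⊕1⊕1⊕0⊕0 = 0
s4 (pos 4,5,6,7,12,13,14,15,20,21,22,23,28,29,30,31): 1⊕1⊕1⊕1⊕1⊕1⊕1⊕0⊕1⊕0⊕1⊕1⊕0⊕0⊕0⊕0 = 0
s8 (pos 8,9,10,11,12,13,14,15,24,25,26,27,28,29,30,31): 0⊕0⊕0⊕1⊕1⊕1⊕1⊕0⊕1⊕0⊕1⊕1⊕0⊕0⊕0⊕0 = 1
s16 (pos 16,17,18,19,20,21,22,23,24,25,26,27,28,29,30,31): 0⊕0⊕1⊕1⊕1⊕0⊕1⊕1⊕1⊕0⊕1⊕1⊕0⊕0⊕0⊕0 = 0
Syndrome s16…s1 = 01000 → error at position 8.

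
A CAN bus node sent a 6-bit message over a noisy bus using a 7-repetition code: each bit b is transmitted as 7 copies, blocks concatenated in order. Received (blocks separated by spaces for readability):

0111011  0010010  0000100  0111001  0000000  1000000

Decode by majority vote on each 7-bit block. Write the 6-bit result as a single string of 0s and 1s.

Block 1 (0111011): 5 ones → 1
Block 2 (0010010): 2 ones → 0
Block 3 (0000100): 1 one → 0
Block 4 (0111001): 4 ones → 1
Block 5 (0000000): 0 ones → 0
Block 6 (1000000): 1 one → 0

100100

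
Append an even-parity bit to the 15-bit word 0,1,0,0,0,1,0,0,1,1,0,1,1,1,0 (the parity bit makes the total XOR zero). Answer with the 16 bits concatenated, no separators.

XOR of the 15 data bits: 0⊕1⊕0⊕0⊕0⊕1⊕0⊕0⊕1⊕1⊕0⊕1⊕1⊕1⊕0 = 1
Parity bit = 1 (so all 16 bits XOR to 0).

0100010011011101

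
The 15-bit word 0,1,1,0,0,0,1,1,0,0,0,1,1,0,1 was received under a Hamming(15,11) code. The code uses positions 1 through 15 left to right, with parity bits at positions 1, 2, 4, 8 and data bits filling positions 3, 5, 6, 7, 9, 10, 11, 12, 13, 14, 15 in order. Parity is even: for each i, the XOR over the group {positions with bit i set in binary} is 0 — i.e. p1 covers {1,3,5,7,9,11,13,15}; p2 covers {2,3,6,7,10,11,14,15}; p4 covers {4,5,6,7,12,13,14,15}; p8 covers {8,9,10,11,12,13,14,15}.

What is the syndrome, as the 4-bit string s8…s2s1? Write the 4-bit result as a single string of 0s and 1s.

s1 (pos 1,3,5,7,9,11,13,15): 0⊕1⊕0⊕1⊕0⊕0⊕1⊕1 = 0
s2 (pos 2,3,6,7,10,11,14,15): 1⊕1⊕0⊕1⊕0⊕0⊕0⊕1 = 0
s4 (pos 4,5,6,7,12,13,14,15): 0⊕0⊕0⊕1⊕1⊕1⊕0⊕1 = 0
s8 (pos 8,9,10,11,12,13,14,15): 1⊕0⊕0⊕0⊕1⊕1⊕0⊕1 = 0
Syndrome s8…s1 = 0000 → no error.

0000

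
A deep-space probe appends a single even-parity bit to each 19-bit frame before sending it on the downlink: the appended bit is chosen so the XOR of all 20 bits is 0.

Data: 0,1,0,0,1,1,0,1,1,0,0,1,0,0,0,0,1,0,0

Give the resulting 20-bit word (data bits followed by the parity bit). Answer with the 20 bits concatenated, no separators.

01001101100100001001

XOR of the 19 data bits: 0⊕1⊕0⊕0⊕1⊕1⊕0⊕1⊕1⊕0⊕0⊕1⊕0⊕0⊕0⊕0⊕1⊕0⊕0 = 1
Parity bit = 1 (so all 20 bits XOR to 0).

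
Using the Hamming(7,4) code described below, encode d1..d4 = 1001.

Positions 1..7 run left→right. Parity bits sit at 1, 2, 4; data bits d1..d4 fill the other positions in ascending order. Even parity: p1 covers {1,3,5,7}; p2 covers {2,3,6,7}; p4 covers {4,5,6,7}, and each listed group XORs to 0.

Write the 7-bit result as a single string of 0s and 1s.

Place data at non-parity positions: p1 p2 1 p4 0 0 1
p1 (pos 1,3,5,7): XOR of data positions = 1⊕0⊕1 = 0
p2 (pos 2,3,6,7): XOR of data positions = 1⊕0⊕1 = 0
p4 (pos 4,5,6,7): XOR of data positions = 0⊕0⊕1 = 1
Codeword: 0011001

0011001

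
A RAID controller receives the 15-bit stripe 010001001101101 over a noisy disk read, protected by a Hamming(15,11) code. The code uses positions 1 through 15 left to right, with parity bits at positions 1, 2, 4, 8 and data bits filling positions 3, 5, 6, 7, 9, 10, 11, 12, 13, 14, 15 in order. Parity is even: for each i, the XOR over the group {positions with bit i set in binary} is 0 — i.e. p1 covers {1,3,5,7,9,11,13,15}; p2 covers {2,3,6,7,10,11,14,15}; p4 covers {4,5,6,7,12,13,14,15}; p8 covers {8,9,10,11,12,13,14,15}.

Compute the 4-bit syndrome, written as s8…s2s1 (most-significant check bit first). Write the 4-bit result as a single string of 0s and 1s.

1001

s1 (pos 1,3,5,7,9,11,13,15): 0⊕0⊕0⊕0⊕1⊕0⊕1⊕1 = 1
s2 (pos 2,3,6,7,10,11,14,15): 1⊕0⊕1⊕0⊕1⊕0⊕0⊕1 = 0
s4 (pos 4,5,6,7,12,13,14,15): 0⊕0⊕1⊕0⊕1⊕1⊕0⊕1 = 0
s8 (pos 8,9,10,11,12,13,14,15): 0⊕1⊕1⊕0⊕1⊕1⊕0⊕1 = 1
Syndrome s8…s1 = 1001 → error at position 9.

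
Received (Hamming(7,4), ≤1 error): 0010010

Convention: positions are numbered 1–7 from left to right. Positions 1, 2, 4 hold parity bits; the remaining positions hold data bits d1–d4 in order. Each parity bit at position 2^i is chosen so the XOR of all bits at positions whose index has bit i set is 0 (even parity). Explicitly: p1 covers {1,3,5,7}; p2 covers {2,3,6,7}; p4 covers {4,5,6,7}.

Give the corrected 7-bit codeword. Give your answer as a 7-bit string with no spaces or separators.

0010110

s1 (pos 1,3,5,7): 0⊕1⊕0⊕0 = 1
s2 (pos 2,3,6,7): 0⊕1⊕1⊕0 = 0
s4 (pos 4,5,6,7): 0⊕0⊕1⊕0 = 1
Syndrome s4…s1 = 101 → error at position 5.
Flip position 5: 0010010 → 0010110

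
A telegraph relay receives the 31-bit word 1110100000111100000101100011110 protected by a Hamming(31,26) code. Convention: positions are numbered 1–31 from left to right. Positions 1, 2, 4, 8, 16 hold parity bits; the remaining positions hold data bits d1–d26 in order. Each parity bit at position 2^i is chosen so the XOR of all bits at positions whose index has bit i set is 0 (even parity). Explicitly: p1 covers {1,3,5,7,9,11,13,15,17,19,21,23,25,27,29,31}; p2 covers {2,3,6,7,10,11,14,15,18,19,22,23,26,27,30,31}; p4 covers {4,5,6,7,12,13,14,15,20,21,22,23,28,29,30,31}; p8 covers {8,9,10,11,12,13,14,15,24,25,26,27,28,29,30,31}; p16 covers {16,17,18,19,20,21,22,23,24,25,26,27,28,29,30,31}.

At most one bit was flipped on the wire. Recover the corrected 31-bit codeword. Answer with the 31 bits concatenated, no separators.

s1 (pos 1,3,5,7,9,11,13,15,17,19,21,23,25,27,29,31): 1⊕1⊕1⊕0⊕0⊕1⊕1⊕0⊕0⊕0⊕0⊕1⊕0⊕1⊕1⊕0 = 0
s2 (pos 2,3,6,7,10,11,14,15,18,19,22,23,26,27,30,31): 1⊕1⊕0⊕0⊕0⊕1⊕1⊕0⊕0⊕0⊕1⊕1⊕0⊕1⊕1⊕0 = 0
s4 (pos 4,5,6,7,12,13,14,15,20,21,22,23,28,29,30,31): 0⊕1⊕0⊕0⊕1⊕1⊕1⊕0⊕1⊕0⊕1⊕1⊕1⊕1⊕1⊕0 = 0
s8 (pos 8,9,10,11,12,13,14,15,24,25,26,27,28,29,30,31): 0⊕0⊕0⊕1⊕1⊕1⊕1⊕0⊕0⊕0⊕0⊕1⊕1⊕1⊕1⊕0 = 0
s16 (pos 16,17,18,19,20,21,22,23,24,25,26,27,28,29,30,31): 0⊕0⊕0⊕0⊕1⊕0⊕1⊕1⊕0⊕0⊕0⊕1⊕1⊕1⊕1⊕0 = 1
Syndrome s16…s1 = 10000 → error at position 16.
Flip position 16: 1110100000111100000101100011110 → 1110100000111101000101100011110

1110100000111101000101100011110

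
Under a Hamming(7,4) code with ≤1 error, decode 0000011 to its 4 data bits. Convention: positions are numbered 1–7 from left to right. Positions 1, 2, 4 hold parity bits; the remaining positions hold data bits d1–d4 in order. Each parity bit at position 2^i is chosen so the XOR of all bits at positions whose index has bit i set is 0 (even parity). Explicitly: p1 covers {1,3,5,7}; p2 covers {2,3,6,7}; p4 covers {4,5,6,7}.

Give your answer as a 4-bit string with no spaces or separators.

0011

s1 (pos 1,3,5,7): 0⊕0⊕0⊕1 = 1
s2 (pos 2,3,6,7): 0⊕0⊕1⊕1 = 0
s4 (pos 4,5,6,7): 0⊕0⊕1⊕1 = 0
Syndrome s4…s1 = 001 → error at position 1.
Flip position 1: 0000011 → 1000011
Read data bits from positions 3,5,6,7: 0011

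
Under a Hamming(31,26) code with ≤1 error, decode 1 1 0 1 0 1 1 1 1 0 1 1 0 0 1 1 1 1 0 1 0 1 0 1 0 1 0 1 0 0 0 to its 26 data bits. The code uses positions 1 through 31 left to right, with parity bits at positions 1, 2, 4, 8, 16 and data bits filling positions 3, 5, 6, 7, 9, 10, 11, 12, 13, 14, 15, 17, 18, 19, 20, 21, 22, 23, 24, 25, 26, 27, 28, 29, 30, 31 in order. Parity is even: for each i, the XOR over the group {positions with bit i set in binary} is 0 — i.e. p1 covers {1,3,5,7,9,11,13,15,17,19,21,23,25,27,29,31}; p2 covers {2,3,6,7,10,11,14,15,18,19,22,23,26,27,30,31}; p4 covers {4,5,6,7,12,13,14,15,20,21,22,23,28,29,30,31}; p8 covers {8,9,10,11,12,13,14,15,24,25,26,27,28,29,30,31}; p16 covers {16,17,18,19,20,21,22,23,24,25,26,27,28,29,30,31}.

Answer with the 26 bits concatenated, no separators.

s1 (pos 1,3,5,7,9,11,13,15,17,19,21,23,25,27,29,31): 1⊕0⊕0⊕1⊕1⊕1⊕0⊕1⊕1⊕0⊕0⊕0⊕0⊕0⊕0⊕0 = 0
s2 (pos 2,3,6,7,10,11,14,15,18,19,22,23,26,27,30,31): 1⊕0⊕1⊕1⊕0⊕1⊕0⊕1⊕1⊕0⊕1⊕0⊕1⊕0⊕0⊕0 = 0
s4 (pos 4,5,6,7,12,13,14,15,20,21,22,23,28,29,30,31): 1⊕0⊕1⊕1⊕1⊕0⊕0⊕1⊕1⊕0⊕1⊕0⊕1⊕0⊕0⊕0 = 0
s8 (pos 8,9,10,11,12,13,14,15,24,25,26,27,28,29,30,31): 1⊕1⊕0⊕1⊕1⊕0⊕0⊕1⊕1⊕0⊕1⊕0⊕1⊕0⊕0⊕0 = 0
s16 (pos 16,17,18,19,20,21,22,23,24,25,26,27,28,29,30,31): 1⊕1⊕1⊕0⊕1⊕0⊕1⊕0⊕1⊕0⊕1⊕0⊕1⊕0⊕0⊕0 = 0
Syndrome s16…s1 = 00000 → no error.
Read data bits from positions 3,5,6,7,9,10,11,12,13,14,15,17,18,19,20,21,22,23,24,25,26,27,28,29,30,31: 00111011001110101010101000

00111011001110101010101000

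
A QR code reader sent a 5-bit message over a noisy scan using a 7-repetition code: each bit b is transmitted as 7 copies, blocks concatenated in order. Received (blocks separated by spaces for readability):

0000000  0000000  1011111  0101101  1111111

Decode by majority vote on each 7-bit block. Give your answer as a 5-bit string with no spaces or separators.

00111

Block 1 (0000000): 0 ones → 0
Block 2 (0000000): 0 ones → 0
Block 3 (1011111): 6 ones → 1
Block 4 (0101101): 4 ones → 1
Block 5 (1111111): 7 ones → 1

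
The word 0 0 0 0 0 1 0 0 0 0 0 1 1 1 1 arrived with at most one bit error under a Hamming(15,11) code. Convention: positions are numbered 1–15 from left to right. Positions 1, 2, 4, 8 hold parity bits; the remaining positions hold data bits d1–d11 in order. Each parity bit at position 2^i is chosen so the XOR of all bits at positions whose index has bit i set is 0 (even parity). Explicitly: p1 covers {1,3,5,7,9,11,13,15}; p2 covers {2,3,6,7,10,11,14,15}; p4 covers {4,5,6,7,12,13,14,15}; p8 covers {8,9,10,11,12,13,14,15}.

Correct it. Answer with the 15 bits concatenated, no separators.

000000000001111

s1 (pos 1,3,5,7,9,11,13,15): 0⊕0⊕0⊕0⊕0⊕0⊕1⊕1 = 0
s2 (pos 2,3,6,7,10,11,14,15): 0⊕0⊕1⊕0⊕0⊕0⊕1⊕1 = 1
s4 (pos 4,5,6,7,12,13,14,15): 0⊕0⊕1⊕0⊕1⊕1⊕1⊕1 = 1
s8 (pos 8,9,10,11,12,13,14,15): 0⊕0⊕0⊕0⊕1⊕1⊕1⊕1 = 0
Syndrome s8…s1 = 0110 → error at position 6.
Flip position 6: 000001000001111 → 000000000001111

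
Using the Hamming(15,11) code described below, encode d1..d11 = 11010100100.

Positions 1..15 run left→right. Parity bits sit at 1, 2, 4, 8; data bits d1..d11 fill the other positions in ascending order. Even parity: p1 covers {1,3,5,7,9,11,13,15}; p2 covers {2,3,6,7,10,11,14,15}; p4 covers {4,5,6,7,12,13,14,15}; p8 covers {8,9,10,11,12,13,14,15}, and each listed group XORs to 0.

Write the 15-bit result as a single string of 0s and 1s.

Place data at non-parity positions: p1 p2 1 p4 1 0 1 p8 0 1 0 0 1 0 0
p1 (pos 1,3,5,7,9,11,13,15): XOR of data positions = 1⊕1⊕1⊕0⊕0⊕1⊕0 = 0
p2 (pos 2,3,6,7,10,11,14,15): XOR of data positions = 1⊕0⊕1⊕1⊕0⊕0⊕0 = 1
p4 (pos 4,5,6,7,12,13,14,15): XOR of data positions = 1⊕0⊕1⊕0⊕1⊕0⊕0 = 1
p8 (pos 8,9,10,11,12,13,14,15): XOR of data positions = 0⊕1⊕0⊕0⊕1⊕0⊕0 = 0
Codeword: 011110100100100

011110100100100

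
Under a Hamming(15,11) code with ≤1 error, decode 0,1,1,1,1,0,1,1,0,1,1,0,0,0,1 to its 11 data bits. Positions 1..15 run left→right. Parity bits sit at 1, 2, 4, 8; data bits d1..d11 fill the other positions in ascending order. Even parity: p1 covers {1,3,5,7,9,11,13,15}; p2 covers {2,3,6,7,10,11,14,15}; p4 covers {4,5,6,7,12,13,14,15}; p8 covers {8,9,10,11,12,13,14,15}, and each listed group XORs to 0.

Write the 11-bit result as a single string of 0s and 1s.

11010110001

s1 (pos 1,3,5,7,9,11,13,15): 0⊕1⊕1⊕1⊕0⊕1⊕0⊕1 = 1
s2 (pos 2,3,6,7,10,11,14,15): 1⊕1⊕0⊕1⊕1⊕1⊕0⊕1 = 0
s4 (pos 4,5,6,7,12,13,14,15): 1⊕1⊕0⊕1⊕0⊕0⊕0⊕1 = 0
s8 (pos 8,9,10,11,12,13,14,15): 1⊕0⊕1⊕1⊕0⊕0⊕0⊕1 = 0
Syndrome s8…s1 = 0001 → error at position 1.
Flip position 1: 011110110110001 → 111110110110001
Read data bits from positions 3,5,6,7,9,10,11,12,13,14,15: 11010110001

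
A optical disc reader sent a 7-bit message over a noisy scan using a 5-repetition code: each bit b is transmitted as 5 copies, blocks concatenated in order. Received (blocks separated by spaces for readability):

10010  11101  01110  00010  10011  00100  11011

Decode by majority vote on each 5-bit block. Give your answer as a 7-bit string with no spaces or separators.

Block 1 (10010): 2 ones → 0
Block 2 (11101): 4 ones → 1
Block 3 (01110): 3 ones → 1
Block 4 (00010): 1 one → 0
Block 5 (10011): 3 ones → 1
Block 6 (00100): 1 one → 0
Block 7 (11011): 4 ones → 1

0110101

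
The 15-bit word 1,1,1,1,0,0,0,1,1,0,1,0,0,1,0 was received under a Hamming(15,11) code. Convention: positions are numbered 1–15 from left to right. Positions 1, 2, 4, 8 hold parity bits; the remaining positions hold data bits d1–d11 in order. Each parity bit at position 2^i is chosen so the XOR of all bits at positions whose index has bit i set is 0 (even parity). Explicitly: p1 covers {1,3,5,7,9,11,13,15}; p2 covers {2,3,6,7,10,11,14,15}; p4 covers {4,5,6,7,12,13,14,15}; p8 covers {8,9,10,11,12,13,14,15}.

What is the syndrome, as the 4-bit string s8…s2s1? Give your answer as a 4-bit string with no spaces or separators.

s1 (pos 1,3,5,7,9,11,13,15): 1⊕1⊕0⊕0⊕1⊕1⊕0⊕0 = 0
s2 (pos 2,3,6,7,10,11,14,15): 1⊕1⊕0⊕0⊕0⊕1⊕1⊕0 = 0
s4 (pos 4,5,6,7,12,13,14,15): 1⊕0⊕0⊕0⊕0⊕0⊕1⊕0 = 0
s8 (pos 8,9,10,11,12,13,14,15): 1⊕1⊕0⊕1⊕0⊕0⊕1⊕0 = 0
Syndrome s8…s1 = 0000 → no error.

0000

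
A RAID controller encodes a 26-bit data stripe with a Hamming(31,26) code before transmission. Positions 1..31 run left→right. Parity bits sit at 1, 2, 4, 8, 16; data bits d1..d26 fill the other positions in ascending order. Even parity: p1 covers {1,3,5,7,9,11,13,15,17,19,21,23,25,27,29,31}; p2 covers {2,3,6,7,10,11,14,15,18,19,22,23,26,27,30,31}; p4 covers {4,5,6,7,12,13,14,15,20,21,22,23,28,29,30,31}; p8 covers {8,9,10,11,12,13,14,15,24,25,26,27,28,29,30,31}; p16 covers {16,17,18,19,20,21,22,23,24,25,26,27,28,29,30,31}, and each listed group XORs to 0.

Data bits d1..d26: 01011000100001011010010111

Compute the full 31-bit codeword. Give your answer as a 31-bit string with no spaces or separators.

Place data at non-parity positions: p1 p2 0 p4 1 0 1 p8 1 0 0 0 1 0 0 p16 0 0 1 0 1 1 0 1 0 0 1 0 1 1 1
p1 (pos 1,3,5,7,9,11,13,15,17,19,21,23,25,27,29,31): XOR of data positions = 0⊕1⊕1⊕1⊕0⊕1⊕0⊕0⊕1⊕1⊕0⊕0⊕1⊕1⊕1 = 1
p2 (pos 2,3,6,7,10,11,14,15,18,19,22,23,26,27,30,31): XOR of data positions = 0⊕0⊕1⊕0⊕0⊕0⊕0⊕0⊕1⊕1⊕0⊕0⊕1⊕1⊕1 = 0
p4 (pos 4,5,6,7,12,13,14,15,20,21,22,23,28,29,30,31): XOR of data positions = 1⊕0⊕1⊕0⊕1⊕0⊕0⊕0⊕1⊕1⊕0⊕0⊕1⊕1⊕1 = 0
p8 (pos 8,9,10,11,12,13,14,15,24,25,26,27,28,29,30,31): XOR of data positions = 1⊕0⊕0⊕0⊕1⊕0⊕0⊕1⊕0⊕0⊕1⊕0⊕1⊕1⊕1 = 1
p16 (pos 16,17,18,19,20,21,22,23,24,25,26,27,28,29,30,31): XOR of data positions = 0⊕0⊕1⊕0⊕1⊕1⊕0⊕1⊕0⊕0⊕1⊕0⊕1⊕1⊕1 = 0
Codeword: 1000101110001000001011010010111

1000101110001000001011010010111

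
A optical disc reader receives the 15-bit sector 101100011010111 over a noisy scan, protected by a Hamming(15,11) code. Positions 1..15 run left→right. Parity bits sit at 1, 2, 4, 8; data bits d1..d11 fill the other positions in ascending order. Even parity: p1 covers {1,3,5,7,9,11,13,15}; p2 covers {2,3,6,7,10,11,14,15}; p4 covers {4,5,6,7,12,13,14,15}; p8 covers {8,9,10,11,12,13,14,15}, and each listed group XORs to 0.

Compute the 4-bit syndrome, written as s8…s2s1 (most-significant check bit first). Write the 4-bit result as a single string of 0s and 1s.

s1 (pos 1,3,5,7,9,11,13,15): 1⊕1⊕0⊕0⊕1⊕1⊕1⊕1 = 0
s2 (pos 2,3,6,7,10,11,14,15): 0⊕1⊕0⊕0⊕0⊕1⊕1⊕1 = 0
s4 (pos 4,5,6,7,12,13,14,15): 1⊕0⊕0⊕0⊕0⊕1⊕1⊕1 = 0
s8 (pos 8,9,10,11,12,13,14,15): 1⊕1⊕0⊕1⊕0⊕1⊕1⊕1 = 0
Syndrome s8…s1 = 0000 → no error.

0000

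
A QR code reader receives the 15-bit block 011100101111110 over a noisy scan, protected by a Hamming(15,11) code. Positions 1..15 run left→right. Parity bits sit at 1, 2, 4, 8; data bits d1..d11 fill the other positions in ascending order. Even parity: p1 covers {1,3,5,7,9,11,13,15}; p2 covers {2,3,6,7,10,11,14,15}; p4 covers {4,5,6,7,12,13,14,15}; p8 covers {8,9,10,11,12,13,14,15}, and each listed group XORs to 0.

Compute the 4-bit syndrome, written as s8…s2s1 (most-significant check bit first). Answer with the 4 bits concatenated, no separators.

s1 (pos 1,3,5,7,9,11,13,15): 0⊕1⊕0⊕1⊕1⊕1⊕1⊕0 = 1
s2 (pos 2,3,6,7,10,11,14,15): 1⊕1⊕0⊕1⊕1⊕1⊕1⊕0 = 0
s4 (pos 4,5,6,7,12,13,14,15): 1⊕0⊕0⊕1⊕1⊕1⊕1⊕0 = 1
s8 (pos 8,9,10,11,12,13,14,15): 0⊕1⊕1⊕1⊕1⊕1⊕1⊕0 = 0
Syndrome s8…s1 = 0101 → error at position 5.

0101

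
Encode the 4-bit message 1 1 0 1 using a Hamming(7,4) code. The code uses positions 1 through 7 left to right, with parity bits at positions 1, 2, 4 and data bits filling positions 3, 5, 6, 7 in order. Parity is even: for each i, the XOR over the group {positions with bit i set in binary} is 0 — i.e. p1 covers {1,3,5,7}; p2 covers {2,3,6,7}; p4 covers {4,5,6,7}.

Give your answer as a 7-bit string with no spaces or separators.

Place data at non-parity positions: p1 p2 1 p4 1 0 1
p1 (pos 1,3,5,7): XOR of data positions = 1⊕1⊕1 = 1
p2 (pos 2,3,6,7): XOR of data positions = 1⊕0⊕1 = 0
p4 (pos 4,5,6,7): XOR of data positions = 1⊕0⊕1 = 0
Codeword: 1010101

1010101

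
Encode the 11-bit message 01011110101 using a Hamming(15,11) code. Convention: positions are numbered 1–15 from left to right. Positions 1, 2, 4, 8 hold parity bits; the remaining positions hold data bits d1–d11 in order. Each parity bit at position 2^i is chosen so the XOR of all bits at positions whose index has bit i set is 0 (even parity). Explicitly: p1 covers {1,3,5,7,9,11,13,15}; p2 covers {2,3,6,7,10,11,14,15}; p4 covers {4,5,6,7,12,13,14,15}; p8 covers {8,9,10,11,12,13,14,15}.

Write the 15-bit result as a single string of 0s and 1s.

Place data at non-parity positions: p1 p2 0 p4 1 0 1 p8 1 1 1 0 1 0 1
p1 (pos 1,3,5,7,9,11,13,15): XOR of data positions = 0⊕1⊕1⊕1⊕1⊕1⊕1 = 0
p2 (pos 2,3,6,7,10,11,14,15): XOR of data positions = 0⊕0⊕1⊕1⊕1⊕0⊕1 = 0
p4 (pos 4,5,6,7,12,13,14,15): XOR of data positions = 1⊕0⊕1⊕0⊕1⊕0⊕1 = 0
p8 (pos 8,9,10,11,12,13,14,15): XOR of data positions = 1⊕1⊕1⊕0⊕1⊕0⊕1 = 1
Codeword: 000010111110101

000010111110101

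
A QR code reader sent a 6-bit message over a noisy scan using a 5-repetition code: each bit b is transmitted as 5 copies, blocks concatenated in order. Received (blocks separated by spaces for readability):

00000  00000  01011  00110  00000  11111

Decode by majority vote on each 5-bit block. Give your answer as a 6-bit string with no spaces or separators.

Block 1 (00000): 0 ones → 0
Block 2 (00000): 0 ones → 0
Block 3 (01011): 3 ones → 1
Block 4 (00110): 2 ones → 0
Block 5 (00000): 0 ones → 0
Block 6 (11111): 5 ones → 1

001001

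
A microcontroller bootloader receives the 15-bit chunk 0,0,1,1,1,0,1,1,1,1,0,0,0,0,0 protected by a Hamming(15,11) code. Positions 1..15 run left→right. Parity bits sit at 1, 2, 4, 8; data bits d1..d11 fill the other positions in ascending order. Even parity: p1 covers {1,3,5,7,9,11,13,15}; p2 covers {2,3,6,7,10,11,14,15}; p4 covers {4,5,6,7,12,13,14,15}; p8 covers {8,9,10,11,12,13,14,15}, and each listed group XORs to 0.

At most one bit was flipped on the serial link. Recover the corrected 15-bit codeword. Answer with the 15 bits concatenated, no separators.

s1 (pos 1,3,5,7,9,11,13,15): 0⊕1⊕1⊕1⊕1⊕0⊕0⊕0 = 0
s2 (pos 2,3,6,7,10,11,14,15): 0⊕1⊕0⊕1⊕1⊕0⊕0⊕0 = 1
s4 (pos 4,5,6,7,12,13,14,15): 1⊕1⊕0⊕1⊕0⊕0⊕0⊕0 = 1
s8 (pos 8,9,10,11,12,13,14,15): 1⊕1⊕1⊕0⊕0⊕0⊕0⊕0 = 1
Syndrome s8…s1 = 1110 → error at position 14.
Flip position 14: 001110111100000 → 001110111100010

001110111100010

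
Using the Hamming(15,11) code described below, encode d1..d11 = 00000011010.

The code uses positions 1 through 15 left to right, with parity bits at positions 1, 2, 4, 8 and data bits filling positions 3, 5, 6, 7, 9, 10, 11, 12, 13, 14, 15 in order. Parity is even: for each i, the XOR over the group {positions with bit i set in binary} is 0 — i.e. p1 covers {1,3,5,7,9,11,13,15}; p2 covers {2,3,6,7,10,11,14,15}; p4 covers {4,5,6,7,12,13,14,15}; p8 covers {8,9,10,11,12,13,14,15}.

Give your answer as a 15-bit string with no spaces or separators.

Place data at non-parity positions: p1 p2 0 p4 0 0 0 p8 0 0 1 1 0 1 0
p1 (pos 1,3,5,7,9,11,13,15): XOR of data positions = 0⊕0⊕0⊕0⊕1⊕0⊕0 = 1
p2 (pos 2,3,6,7,10,11,14,15): XOR of data positions = 0⊕0⊕0⊕0⊕1⊕1⊕0 = 0
p4 (pos 4,5,6,7,12,13,14,15): XOR of data positions = 0⊕0⊕0⊕1⊕0⊕1⊕0 = 0
p8 (pos 8,9,10,11,12,13,14,15): XOR of data positions = 0⊕0⊕1⊕1⊕0⊕1⊕0 = 1
Codeword: 100000010011010

100000010011010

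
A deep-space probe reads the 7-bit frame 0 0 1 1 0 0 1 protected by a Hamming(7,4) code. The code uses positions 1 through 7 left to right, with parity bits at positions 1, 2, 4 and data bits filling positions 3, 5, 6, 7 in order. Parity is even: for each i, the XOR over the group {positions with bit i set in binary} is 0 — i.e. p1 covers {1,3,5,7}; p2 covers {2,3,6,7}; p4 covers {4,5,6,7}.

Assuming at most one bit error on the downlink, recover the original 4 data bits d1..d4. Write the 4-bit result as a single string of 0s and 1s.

s1 (pos 1,3,5,7): 0⊕1⊕0⊕1 = 0
s2 (pos 2,3,6,7): 0⊕1⊕0⊕1 = 0
s4 (pos 4,5,6,7): 1⊕0⊕0⊕1 = 0
Syndrome s4…s1 = 000 → no error.
Read data bits from positions 3,5,6,7: 1001

1001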